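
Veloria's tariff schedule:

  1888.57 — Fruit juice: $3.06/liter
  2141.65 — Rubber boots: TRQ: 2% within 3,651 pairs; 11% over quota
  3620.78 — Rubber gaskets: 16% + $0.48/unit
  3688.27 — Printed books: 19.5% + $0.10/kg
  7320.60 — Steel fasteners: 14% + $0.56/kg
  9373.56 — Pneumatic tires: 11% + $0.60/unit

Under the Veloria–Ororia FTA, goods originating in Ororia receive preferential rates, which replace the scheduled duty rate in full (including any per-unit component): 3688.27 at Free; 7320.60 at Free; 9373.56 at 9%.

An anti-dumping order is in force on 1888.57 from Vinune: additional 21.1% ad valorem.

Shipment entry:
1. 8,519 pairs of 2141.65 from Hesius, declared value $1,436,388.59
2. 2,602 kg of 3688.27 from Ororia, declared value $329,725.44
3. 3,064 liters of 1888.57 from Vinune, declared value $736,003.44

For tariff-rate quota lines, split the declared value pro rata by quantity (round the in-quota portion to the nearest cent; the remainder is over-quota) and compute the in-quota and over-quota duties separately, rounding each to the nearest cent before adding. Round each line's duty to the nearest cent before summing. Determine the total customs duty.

Line 1 (2141.65, Hesius, 8,519 pairs, $1,436,388.59):
Code 2141.65 is under a tariff-rate quota (threshold 3,651 pairs). In-quota: 3,651 pairs at 2%; over-quota: 4,868 pairs at 11%.
Pro-rata value split: in-quota = $1,436,388.59 × 3,651/8,519 = $615,595.11; over-quota = $1,436,388.59 − $615,595.11 = $820,793.48.
In-quota duty = $615,595.11 × 2% = $12,311.90. Over-quota duty = $820,793.48 × 11% = $90,287.28.
Line duty = $12,311.90 + $90,287.28 = $102,599.18.
Line 2 (3688.27, Ororia, 2,602 kg, $329,725.44):
Base rate for 3688.27 is 19.5% + $0.10/kg.
Origin Ororia qualifies under the Veloria–Ororia agreement and 3688.27 is covered: preferential rate Free applies instead.
Duty = $329,725.44 × 0% = $0.00.
Line 3 (1888.57, Vinune, 3,064 liters, $736,003.44):
Base rate for 1888.57 is $3.06/liter.
Additional duty on 1888.57 from Vinune: +21.1% ad valorem. Applied ad valorem rate = 21.1%.
Duty = $736,003.44 × 21.1% + 3,064 × $3.06 = $164,672.57.
Total = $102,599.18 + $0.00 + $164,672.57 = $267,271.75.

$267,271.75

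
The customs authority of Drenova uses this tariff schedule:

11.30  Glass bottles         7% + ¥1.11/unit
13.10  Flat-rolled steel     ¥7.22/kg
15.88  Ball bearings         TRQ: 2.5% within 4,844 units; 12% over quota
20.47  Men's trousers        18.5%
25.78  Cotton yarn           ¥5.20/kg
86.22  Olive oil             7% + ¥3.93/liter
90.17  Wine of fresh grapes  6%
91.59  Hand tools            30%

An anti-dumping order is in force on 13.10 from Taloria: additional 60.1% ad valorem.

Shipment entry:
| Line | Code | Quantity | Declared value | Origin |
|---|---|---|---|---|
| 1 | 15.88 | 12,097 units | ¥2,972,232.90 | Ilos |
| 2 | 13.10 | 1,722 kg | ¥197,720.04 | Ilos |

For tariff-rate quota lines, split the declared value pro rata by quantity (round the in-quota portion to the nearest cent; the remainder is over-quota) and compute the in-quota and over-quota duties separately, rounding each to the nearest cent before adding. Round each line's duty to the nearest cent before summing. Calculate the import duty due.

Line 1 (15.88, Ilos, 12,097 units, ¥2,972,232.90):
Code 15.88 is under a tariff-rate quota (threshold 4,844 units). In-quota: 4,844 units at 2.5%; over-quota: 7,253 units at 12%.
Pro-rata value split: in-quota = ¥2,972,232.90 × 4,844/12,097 = ¥1,190,170.80; over-quota = ¥2,972,232.90 − ¥1,190,170.80 = ¥1,782,062.10.
In-quota duty = ¥1,190,170.80 × 2.5% = ¥29,754.27. Over-quota duty = ¥1,782,062.10 × 12% = ¥213,847.45.
Line duty = ¥29,754.27 + ¥213,847.45 = ¥243,601.72.
Line 2 (13.10, Ilos, 1,722 kg, ¥197,720.04):
Base rate for 13.10 is ¥7.22/kg.
The additional-duty order on 13.10 targets Taloria, not Ilos; it does not apply.
Duty = 1,722 × ¥7.22 = ¥12,432.84.
Total = ¥243,601.72 + ¥12,432.84 = ¥256,034.56.

¥256,034.56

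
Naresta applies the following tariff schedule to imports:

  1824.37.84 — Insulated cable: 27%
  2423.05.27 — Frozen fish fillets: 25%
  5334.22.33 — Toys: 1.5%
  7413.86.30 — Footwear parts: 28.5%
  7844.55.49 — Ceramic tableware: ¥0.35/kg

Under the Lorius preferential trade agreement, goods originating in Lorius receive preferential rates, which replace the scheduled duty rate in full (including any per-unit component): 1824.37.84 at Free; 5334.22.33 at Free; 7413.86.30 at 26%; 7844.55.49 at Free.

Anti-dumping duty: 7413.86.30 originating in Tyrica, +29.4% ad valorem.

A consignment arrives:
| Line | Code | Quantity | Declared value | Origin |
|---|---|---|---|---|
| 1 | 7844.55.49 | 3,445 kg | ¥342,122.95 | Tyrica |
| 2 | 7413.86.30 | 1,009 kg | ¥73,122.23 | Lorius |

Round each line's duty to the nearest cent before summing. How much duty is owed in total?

¥20,217.53

Line 1 (7844.55.49, Tyrica, 3,445 kg, ¥342,122.95):
Base rate for 7844.55.49 is ¥0.35/kg.
7844.55.49 has an FTA preferential rate, but origin Tyrica is not Lorius; base rate stands.
Duty = 3,445 × ¥0.35 = ¥1,205.75.
Line 2 (7413.86.30, Lorius, 1,009 kg, ¥73,122.23):
Base rate for 7413.86.30 is 28.5%.
Origin Lorius qualifies under the Naresta–Lorius agreement and 7413.86.30 is covered: preferential rate 26% applies instead.
The additional-duty order on 7413.86.30 targets Tyrica, not Lorius; it does not apply.
Duty = ¥73,122.23 × 26% = ¥19,011.78.
Total = ¥1,205.75 + ¥19,011.78 = ¥20,217.53.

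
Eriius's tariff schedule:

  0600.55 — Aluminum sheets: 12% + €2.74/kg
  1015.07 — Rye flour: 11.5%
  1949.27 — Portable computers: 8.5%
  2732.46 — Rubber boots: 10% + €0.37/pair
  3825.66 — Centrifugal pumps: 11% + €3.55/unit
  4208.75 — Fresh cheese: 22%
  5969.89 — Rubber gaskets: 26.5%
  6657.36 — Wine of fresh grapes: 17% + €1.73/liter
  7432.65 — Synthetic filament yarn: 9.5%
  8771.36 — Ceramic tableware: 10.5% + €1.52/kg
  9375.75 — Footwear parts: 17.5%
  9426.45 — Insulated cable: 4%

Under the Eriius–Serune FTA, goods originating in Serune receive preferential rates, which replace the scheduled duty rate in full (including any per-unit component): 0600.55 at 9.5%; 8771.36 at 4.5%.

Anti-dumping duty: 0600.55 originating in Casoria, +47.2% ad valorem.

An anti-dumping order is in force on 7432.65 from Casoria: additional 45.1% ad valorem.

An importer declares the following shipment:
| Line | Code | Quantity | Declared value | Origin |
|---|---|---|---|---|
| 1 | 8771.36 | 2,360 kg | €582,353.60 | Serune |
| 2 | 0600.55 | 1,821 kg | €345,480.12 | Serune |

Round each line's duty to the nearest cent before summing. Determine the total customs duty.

€59,026.52

Line 1 (8771.36, Serune, 2,360 kg, €582,353.60):
Base rate for 8771.36 is 10.5% + €1.52/kg.
Origin Serune qualifies under the Eriius–Serune agreement and 8771.36 is covered: preferential rate 4.5% applies instead.
Duty = €582,353.60 × 4.5% = €26,205.91.
Line 2 (0600.55, Serune, 1,821 kg, €345,480.12):
Base rate for 0600.55 is 12% + €2.74/kg.
Origin Serune qualifies under the Eriius–Serune agreement and 0600.55 is covered: preferential rate 9.5% applies instead.
The additional-duty order on 0600.55 targets Casoria, not Serune; it does not apply.
Duty = €345,480.12 × 9.5% = €32,820.61.
Total = €26,205.91 + €32,820.61 = €59,026.52.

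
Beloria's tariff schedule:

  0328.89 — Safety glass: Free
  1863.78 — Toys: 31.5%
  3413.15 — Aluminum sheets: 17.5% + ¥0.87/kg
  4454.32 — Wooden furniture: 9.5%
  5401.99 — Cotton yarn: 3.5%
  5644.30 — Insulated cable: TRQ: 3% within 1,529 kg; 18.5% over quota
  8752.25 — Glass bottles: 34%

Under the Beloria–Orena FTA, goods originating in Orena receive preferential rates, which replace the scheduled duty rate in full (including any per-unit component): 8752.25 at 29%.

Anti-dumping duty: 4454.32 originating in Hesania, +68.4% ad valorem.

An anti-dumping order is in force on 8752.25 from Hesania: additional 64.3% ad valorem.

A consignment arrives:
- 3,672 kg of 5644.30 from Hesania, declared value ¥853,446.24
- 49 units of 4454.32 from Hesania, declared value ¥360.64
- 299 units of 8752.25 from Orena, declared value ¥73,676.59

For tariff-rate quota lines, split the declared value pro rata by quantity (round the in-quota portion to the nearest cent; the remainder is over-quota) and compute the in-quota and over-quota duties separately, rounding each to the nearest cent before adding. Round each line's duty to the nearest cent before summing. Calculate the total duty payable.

Line 1 (5644.30, Hesania, 3,672 kg, ¥853,446.24):
Code 5644.30 is under a tariff-rate quota (threshold 1,529 kg). In-quota: 1,529 kg at 3%; over-quota: 2,143 kg at 18.5%.
Pro-rata value split: in-quota = ¥853,446.24 × 1,529/3,672 = ¥355,370.18; over-quota = ¥853,446.24 − ¥355,370.18 = ¥498,076.06.
In-quota duty = ¥355,370.18 × 3% = ¥10,661.11. Over-quota duty = ¥498,076.06 × 18.5% = ¥92,144.07.
Line duty = ¥10,661.11 + ¥92,144.07 = ¥102,805.18.
Line 2 (4454.32, Hesania, 49 units, ¥360.64):
Base rate for 4454.32 is 9.5%.
Additional duty on 4454.32 from Hesania: +68.4%. Applied ad valorem rate: 9.5% + 68.4% = 77.9%.
Duty = ¥360.64 × 77.9% = ¥280.94.
Line 3 (8752.25, Orena, 299 units, ¥73,676.59):
Base rate for 8752.25 is 34%.
Origin Orena qualifies under the Beloria–Orena agreement and 8752.25 is covered: preferential rate 29% applies instead.
The additional-duty order on 8752.25 targets Hesania, not Orena; it does not apply.
Duty = ¥73,676.59 × 29% = ¥21,366.21.
Total = ¥102,805.18 + ¥280.94 + ¥21,366.21 = ¥124,452.33.

¥124,452.33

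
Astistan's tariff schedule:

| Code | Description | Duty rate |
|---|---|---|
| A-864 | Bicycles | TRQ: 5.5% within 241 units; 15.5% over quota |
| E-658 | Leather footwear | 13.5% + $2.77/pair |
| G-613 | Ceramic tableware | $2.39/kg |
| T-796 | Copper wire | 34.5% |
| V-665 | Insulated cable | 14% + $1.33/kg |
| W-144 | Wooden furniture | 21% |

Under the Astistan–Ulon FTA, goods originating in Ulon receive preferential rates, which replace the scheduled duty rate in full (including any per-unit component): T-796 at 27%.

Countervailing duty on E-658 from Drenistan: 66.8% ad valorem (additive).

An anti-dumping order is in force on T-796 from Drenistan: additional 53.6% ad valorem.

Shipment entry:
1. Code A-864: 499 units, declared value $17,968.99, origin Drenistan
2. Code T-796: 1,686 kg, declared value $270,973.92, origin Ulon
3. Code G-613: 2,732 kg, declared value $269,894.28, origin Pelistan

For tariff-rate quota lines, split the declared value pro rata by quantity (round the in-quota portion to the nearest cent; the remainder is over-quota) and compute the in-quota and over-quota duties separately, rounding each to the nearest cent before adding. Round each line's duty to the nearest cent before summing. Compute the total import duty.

$81,609.79

Line 1 (A-864, Drenistan, 499 units, $17,968.99):
Code A-864 is under a tariff-rate quota (threshold 241 units). In-quota: 241 units at 5.5%; over-quota: 258 units at 15.5%.
Pro-rata value split: in-quota = $17,968.99 × 241/499 = $8,678.41; over-quota = $17,968.99 − $8,678.41 = $9,290.58.
In-quota duty = $8,678.41 × 5.5% = $477.31. Over-quota duty = $9,290.58 × 15.5% = $1,440.04.
Line duty = $477.31 + $1,440.04 = $1,917.35.
Line 2 (T-796, Ulon, 1,686 kg, $270,973.92):
Base rate for T-796 is 34.5%.
Origin Ulon qualifies under the Astistan–Ulon agreement and T-796 is covered: preferential rate 27% applies instead.
The additional-duty order on T-796 targets Drenistan, not Ulon; it does not apply.
Duty = $270,973.92 × 27% = $73,162.96.
Line 3 (G-613, Pelistan, 2,732 kg, $269,894.28):
Base rate for G-613 is $2.39/kg.
Duty = 2,732 × $2.39 = $6,529.48.
Total = $1,917.35 + $73,162.96 + $6,529.48 = $81,609.79.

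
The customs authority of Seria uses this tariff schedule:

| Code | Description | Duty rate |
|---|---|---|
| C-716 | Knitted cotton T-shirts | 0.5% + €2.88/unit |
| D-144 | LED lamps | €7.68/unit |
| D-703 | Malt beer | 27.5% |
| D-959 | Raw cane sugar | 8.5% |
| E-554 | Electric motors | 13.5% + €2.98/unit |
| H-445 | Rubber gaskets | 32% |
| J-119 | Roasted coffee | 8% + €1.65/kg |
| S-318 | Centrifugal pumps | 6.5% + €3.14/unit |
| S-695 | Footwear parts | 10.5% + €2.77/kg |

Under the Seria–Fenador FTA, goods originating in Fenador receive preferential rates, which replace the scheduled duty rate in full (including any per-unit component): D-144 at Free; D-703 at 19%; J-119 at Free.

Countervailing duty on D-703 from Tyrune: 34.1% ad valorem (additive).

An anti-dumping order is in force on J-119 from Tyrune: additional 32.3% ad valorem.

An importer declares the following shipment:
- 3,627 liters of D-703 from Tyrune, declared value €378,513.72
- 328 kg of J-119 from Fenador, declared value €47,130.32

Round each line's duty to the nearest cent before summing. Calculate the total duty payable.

€233,164.45

Line 1 (D-703, Tyrune, 3,627 liters, €378,513.72):
Base rate for D-703 is 27.5%.
D-703 has an FTA preferential rate, but origin Tyrune is not Fenador; base rate stands.
Additional duty on D-703 from Tyrune: +34.1%. Applied ad valorem rate: 27.5% + 34.1% = 61.6%.
Duty = €378,513.72 × 61.6% = €233,164.45.
Line 2 (J-119, Fenador, 328 kg, €47,130.32):
Base rate for J-119 is 8% + €1.65/kg.
Origin Fenador qualifies under the Seria–Fenador agreement and J-119 is covered: preferential rate Free applies instead.
The additional-duty order on J-119 targets Tyrune, not Fenador; it does not apply.
Duty = €47,130.32 × 0% = €0.00.
Total = €233,164.45 + €0.00 = €233,164.45.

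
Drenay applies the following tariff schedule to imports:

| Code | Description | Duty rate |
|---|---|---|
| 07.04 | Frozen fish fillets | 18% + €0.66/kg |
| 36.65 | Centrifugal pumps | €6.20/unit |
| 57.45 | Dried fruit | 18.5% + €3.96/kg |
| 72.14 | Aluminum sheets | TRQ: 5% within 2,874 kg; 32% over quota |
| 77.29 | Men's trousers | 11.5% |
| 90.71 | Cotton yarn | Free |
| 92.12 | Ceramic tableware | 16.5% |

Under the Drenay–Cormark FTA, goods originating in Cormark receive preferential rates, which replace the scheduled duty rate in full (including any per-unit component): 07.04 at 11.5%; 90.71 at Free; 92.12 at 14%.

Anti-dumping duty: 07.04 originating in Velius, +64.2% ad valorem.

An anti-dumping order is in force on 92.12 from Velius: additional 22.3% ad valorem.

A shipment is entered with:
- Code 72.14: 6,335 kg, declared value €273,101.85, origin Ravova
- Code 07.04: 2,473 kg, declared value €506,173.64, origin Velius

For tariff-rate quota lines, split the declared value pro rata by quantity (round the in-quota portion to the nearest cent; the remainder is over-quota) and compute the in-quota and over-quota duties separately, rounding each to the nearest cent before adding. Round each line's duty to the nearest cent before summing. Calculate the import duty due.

€471,647.01

Line 1 (72.14, Ravova, 6,335 kg, €273,101.85):
Code 72.14 is under a tariff-rate quota (threshold 2,874 kg). In-quota: 2,874 kg at 5%; over-quota: 3,461 kg at 32%.
Pro-rata value split: in-quota = €273,101.85 × 2,874/6,335 = €123,898.14; over-quota = €273,101.85 − €123,898.14 = €149,203.71.
In-quota duty = €123,898.14 × 5% = €6,194.91. Over-quota duty = €149,203.71 × 32% = €47,745.19.
Line duty = €6,194.91 + €47,745.19 = €53,940.10.
Line 2 (07.04, Velius, 2,473 kg, €506,173.64):
Base rate for 07.04 is 18% + €0.66/kg.
07.04 has an FTA preferential rate, but origin Velius is not Cormark; base rate stands.
Additional duty on 07.04 from Velius: +64.2%. Applied ad valorem rate: 18% + 64.2% = 82.2%.
Duty = €506,173.64 × 82.2% + 2,473 × €0.66 = €417,706.91.
Total = €53,940.10 + €417,706.91 = €471,647.01.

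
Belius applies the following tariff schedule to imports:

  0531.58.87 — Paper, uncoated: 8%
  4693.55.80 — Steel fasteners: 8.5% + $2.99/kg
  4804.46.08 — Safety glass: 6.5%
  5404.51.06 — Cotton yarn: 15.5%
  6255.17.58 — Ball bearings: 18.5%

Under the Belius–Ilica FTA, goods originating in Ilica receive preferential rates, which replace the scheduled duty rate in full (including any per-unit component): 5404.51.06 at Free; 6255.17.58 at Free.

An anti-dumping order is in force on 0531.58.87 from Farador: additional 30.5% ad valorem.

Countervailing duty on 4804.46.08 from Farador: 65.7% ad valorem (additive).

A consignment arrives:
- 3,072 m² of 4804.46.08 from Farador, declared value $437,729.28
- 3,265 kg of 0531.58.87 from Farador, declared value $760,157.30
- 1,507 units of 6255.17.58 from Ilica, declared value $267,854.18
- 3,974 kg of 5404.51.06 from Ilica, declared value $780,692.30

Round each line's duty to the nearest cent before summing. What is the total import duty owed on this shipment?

$608,701.10

Line 1 (4804.46.08, Farador, 3,072 m², $437,729.28):
Base rate for 4804.46.08 is 6.5%.
Additional duty on 4804.46.08 from Farador: +65.7%. Applied ad valorem rate: 6.5% + 65.7% = 72.2%.
Duty = $437,729.28 × 72.2% = $316,040.54.
Line 2 (0531.58.87, Farador, 3,265 kg, $760,157.30):
Base rate for 0531.58.87 is 8%.
Additional duty on 0531.58.87 from Farador: +30.5%. Applied ad valorem rate: 8% + 30.5% = 38.5%.
Duty = $760,157.30 × 38.5% = $292,660.56.
Line 3 (6255.17.58, Ilica, 1,507 units, $267,854.18):
Base rate for 6255.17.58 is 18.5%.
Origin Ilica qualifies under the Belius–Ilica agreement and 6255.17.58 is covered: preferential rate Free applies instead.
Duty = $267,854.18 × 0% = $0.00.
Line 4 (5404.51.06, Ilica, 3,974 kg, $780,692.30):
Base rate for 5404.51.06 is 15.5%.
Origin Ilica qualifies under the Belius–Ilica agreement and 5404.51.06 is covered: preferential rate Free applies instead.
Duty = $780,692.30 × 0% = $0.00.
Total = $316,040.54 + $292,660.56 + $0.00 + $0.00 = $608,701.10.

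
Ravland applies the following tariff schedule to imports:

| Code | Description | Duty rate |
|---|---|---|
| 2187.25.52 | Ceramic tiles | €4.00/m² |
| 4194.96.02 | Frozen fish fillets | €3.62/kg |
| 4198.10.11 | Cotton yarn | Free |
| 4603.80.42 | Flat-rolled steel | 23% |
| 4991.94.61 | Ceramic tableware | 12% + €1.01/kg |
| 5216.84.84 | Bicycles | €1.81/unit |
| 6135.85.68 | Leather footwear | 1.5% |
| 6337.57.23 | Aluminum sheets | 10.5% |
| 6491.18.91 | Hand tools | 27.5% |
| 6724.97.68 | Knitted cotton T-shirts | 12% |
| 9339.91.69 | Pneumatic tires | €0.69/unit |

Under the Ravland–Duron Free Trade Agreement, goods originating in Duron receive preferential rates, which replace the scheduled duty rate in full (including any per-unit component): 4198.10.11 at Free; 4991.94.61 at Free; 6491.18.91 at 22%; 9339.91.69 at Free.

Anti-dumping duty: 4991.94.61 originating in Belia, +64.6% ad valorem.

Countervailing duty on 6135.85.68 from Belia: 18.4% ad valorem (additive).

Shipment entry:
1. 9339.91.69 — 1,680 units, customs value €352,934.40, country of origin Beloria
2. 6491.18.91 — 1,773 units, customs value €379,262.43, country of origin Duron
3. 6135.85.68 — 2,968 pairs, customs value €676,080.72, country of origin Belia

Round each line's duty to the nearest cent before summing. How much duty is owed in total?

Line 1 (9339.91.69, Beloria, 1,680 units, €352,934.40):
Base rate for 9339.91.69 is €0.69/unit.
9339.91.69 has an FTA preferential rate, but origin Beloria is not Duron; base rate stands.
Duty = 1,680 × €0.69 = €1,159.20.
Line 2 (6491.18.91, Duron, 1,773 units, €379,262.43):
Base rate for 6491.18.91 is 27.5%.
Origin Duron qualifies under the Ravland–Duron agreement and 6491.18.91 is covered: preferential rate 22% applies instead.
Duty = €379,262.43 × 22% = €83,437.73.
Line 3 (6135.85.68, Belia, 2,968 pairs, €676,080.72):
Base rate for 6135.85.68 is 1.5%.
Additional duty on 6135.85.68 from Belia: +18.4%. Applied ad valorem rate: 1.5% + 18.4% = 19.9%.
Duty = €676,080.72 × 19.9% = €134,540.06.
Total = €1,159.20 + €83,437.73 + €134,540.06 = €219,136.99.

€219,136.99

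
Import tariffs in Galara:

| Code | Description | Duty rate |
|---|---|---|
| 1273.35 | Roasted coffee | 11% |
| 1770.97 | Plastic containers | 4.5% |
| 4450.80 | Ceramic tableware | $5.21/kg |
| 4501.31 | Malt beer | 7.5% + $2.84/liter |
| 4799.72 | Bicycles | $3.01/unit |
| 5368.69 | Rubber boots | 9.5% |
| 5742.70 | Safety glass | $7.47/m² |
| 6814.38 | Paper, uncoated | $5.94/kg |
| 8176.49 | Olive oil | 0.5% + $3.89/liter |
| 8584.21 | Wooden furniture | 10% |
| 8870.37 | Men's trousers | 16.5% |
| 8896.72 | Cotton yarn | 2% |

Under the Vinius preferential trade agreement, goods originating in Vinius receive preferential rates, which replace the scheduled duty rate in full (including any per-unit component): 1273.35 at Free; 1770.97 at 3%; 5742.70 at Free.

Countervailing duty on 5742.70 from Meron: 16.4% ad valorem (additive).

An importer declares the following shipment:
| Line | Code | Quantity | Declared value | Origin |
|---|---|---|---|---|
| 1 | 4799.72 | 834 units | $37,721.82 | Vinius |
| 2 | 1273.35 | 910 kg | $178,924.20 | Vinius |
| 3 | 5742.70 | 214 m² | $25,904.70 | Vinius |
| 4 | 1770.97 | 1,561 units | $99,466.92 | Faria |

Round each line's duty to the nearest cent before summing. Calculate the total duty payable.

Line 1 (4799.72, Vinius, 834 units, $37,721.82):
Base rate for 4799.72 is $3.01/unit.
Origin Vinius is the FTA partner but 4799.72 is not on the preference list; base rate stands.
Duty = 834 × $3.01 = $2,510.34.
Line 2 (1273.35, Vinius, 910 kg, $178,924.20):
Base rate for 1273.35 is 11%.
Origin Vinius qualifies under the Galara–Vinius agreement and 1273.35 is covered: preferential rate Free applies instead.
Duty = $178,924.20 × 0% = $0.00.
Line 3 (5742.70, Vinius, 214 m², $25,904.70):
Base rate for 5742.70 is $7.47/m².
Origin Vinius qualifies under the Galara–Vinius agreement and 5742.70 is covered: preferential rate Free applies instead.
The additional-duty order on 5742.70 targets Meron, not Vinius; it does not apply.
Duty = $25,904.70 × 0% = $0.00.
Line 4 (1770.97, Faria, 1,561 units, $99,466.92):
Base rate for 1770.97 is 4.5%.
1770.97 has an FTA preferential rate, but origin Faria is not Vinius; base rate stands.
Duty = $99,466.92 × 4.5% = $4,476.01.
Total = $2,510.34 + $0.00 + $0.00 + $4,476.01 = $6,986.35.

$6,986.35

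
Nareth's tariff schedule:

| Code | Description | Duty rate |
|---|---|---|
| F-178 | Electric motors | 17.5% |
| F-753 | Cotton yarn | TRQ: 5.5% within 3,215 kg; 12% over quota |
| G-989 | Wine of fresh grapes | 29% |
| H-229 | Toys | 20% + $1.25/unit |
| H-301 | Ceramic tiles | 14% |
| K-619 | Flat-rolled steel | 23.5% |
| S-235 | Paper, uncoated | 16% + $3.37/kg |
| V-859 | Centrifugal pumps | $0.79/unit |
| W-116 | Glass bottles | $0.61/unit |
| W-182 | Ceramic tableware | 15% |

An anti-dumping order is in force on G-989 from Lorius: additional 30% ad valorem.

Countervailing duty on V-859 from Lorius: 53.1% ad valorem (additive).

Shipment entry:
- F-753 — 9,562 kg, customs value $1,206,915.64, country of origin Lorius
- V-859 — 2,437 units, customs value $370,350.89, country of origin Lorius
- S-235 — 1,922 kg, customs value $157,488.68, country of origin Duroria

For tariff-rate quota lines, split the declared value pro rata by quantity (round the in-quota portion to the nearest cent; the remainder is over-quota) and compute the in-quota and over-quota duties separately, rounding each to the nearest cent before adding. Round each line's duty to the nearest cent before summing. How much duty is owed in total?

$348,709.93

Line 1 (F-753, Lorius, 9,562 kg, $1,206,915.64):
Code F-753 is under a tariff-rate quota (threshold 3,215 kg). In-quota: 3,215 kg at 5.5%; over-quota: 6,347 kg at 12%.
Pro-rata value split: in-quota = $1,206,915.64 × 3,215/9,562 = $405,797.30; over-quota = $1,206,915.64 − $405,797.30 = $801,118.34.
In-quota duty = $405,797.30 × 5.5% = $22,318.85. Over-quota duty = $801,118.34 × 12% = $96,134.20.
Line duty = $22,318.85 + $96,134.20 = $118,453.05.
Line 2 (V-859, Lorius, 2,437 units, $370,350.89):
Base rate for V-859 is $0.79/unit.
Additional duty on V-859 from Lorius: +53.1% ad valorem. Applied ad valorem rate = 53.1%.
Duty = $370,350.89 × 53.1% + 2,437 × $0.79 = $198,581.55.
Line 3 (S-235, Duroria, 1,922 kg, $157,488.68):
Base rate for S-235 is 16% + $3.37/kg.
Duty = $157,488.68 × 16% + 1,922 × $3.37 = $31,675.33.
Total = $118,453.05 + $198,581.55 + $31,675.33 = $348,709.93.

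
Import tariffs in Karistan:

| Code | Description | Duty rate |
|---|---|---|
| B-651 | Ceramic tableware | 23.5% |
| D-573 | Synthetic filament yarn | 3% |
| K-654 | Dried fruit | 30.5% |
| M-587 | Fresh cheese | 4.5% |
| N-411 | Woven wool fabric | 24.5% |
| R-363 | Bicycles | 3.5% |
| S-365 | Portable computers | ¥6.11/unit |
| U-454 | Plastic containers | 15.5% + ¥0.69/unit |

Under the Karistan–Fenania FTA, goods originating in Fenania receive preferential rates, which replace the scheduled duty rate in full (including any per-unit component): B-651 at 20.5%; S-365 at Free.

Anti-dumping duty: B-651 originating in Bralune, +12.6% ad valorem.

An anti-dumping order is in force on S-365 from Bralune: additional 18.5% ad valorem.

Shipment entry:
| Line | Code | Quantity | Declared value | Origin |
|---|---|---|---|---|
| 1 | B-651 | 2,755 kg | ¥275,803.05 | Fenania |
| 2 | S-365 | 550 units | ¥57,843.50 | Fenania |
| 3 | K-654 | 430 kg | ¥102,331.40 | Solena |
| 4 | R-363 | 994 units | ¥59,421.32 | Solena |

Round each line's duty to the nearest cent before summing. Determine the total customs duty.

Line 1 (B-651, Fenania, 2,755 kg, ¥275,803.05):
Base rate for B-651 is 23.5%.
Origin Fenania qualifies under the Karistan–Fenania agreement and B-651 is covered: preferential rate 20.5% applies instead.
The additional-duty order on B-651 targets Bralune, not Fenania; it does not apply.
Duty = ¥275,803.05 × 20.5% = ¥56,539.63.
Line 2 (S-365, Fenania, 550 units, ¥57,843.50):
Base rate for S-365 is ¥6.11/unit.
Origin Fenania qualifies under the Karistan–Fenania agreement and S-365 is covered: preferential rate Free applies instead.
The additional-duty order on S-365 targets Bralune, not Fenania; it does not apply.
Duty = ¥57,843.50 × 0% = ¥0.00.
Line 3 (K-654, Solena, 430 kg, ¥102,331.40):
Base rate for K-654 is 30.5%.
Duty = ¥102,331.40 × 30.5% = ¥31,211.08.
Line 4 (R-363, Solena, 994 units, ¥59,421.32):
Base rate for R-363 is 3.5%.
Duty = ¥59,421.32 × 3.5% = ¥2,079.75.
Total = ¥56,539.63 + ¥0.00 + ¥31,211.08 + ¥2,079.75 = ¥89,830.46.

¥89,830.46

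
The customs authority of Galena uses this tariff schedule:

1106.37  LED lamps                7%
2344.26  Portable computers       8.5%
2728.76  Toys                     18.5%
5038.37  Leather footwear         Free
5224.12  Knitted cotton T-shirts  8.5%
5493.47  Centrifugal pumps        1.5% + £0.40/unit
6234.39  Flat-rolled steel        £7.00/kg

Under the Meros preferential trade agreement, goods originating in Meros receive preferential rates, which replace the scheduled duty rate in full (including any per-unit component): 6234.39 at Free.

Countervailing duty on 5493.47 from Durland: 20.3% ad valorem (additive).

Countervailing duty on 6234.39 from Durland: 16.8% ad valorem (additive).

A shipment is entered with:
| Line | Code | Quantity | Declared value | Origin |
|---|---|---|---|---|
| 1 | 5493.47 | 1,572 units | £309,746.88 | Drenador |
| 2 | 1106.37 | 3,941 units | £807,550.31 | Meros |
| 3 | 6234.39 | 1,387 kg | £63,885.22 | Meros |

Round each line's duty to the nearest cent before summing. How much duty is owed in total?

Line 1 (5493.47, Drenador, 1,572 units, £309,746.88):
Base rate for 5493.47 is 1.5% + £0.40/unit.
The additional-duty order on 5493.47 targets Durland, not Drenador; it does not apply.
Duty = £309,746.88 × 1.5% + 1,572 × £0.40 = £5,275.00.
Line 2 (1106.37, Meros, 3,941 units, £807,550.31):
Base rate for 1106.37 is 7%.
Origin Meros is the FTA partner but 1106.37 is not on the preference list; base rate stands.
Duty = £807,550.31 × 7% = £56,528.52.
Line 3 (6234.39, Meros, 1,387 kg, £63,885.22):
Base rate for 6234.39 is £7.00/kg.
Origin Meros qualifies under the Galena–Meros agreement and 6234.39 is covered: preferential rate Free applies instead.
The additional-duty order on 6234.39 targets Durland, not Meros; it does not apply.
Duty = £63,885.22 × 0% = £0.00.
Total = £5,275.00 + £56,528.52 + £0.00 = £61,803.52.

£61,803.52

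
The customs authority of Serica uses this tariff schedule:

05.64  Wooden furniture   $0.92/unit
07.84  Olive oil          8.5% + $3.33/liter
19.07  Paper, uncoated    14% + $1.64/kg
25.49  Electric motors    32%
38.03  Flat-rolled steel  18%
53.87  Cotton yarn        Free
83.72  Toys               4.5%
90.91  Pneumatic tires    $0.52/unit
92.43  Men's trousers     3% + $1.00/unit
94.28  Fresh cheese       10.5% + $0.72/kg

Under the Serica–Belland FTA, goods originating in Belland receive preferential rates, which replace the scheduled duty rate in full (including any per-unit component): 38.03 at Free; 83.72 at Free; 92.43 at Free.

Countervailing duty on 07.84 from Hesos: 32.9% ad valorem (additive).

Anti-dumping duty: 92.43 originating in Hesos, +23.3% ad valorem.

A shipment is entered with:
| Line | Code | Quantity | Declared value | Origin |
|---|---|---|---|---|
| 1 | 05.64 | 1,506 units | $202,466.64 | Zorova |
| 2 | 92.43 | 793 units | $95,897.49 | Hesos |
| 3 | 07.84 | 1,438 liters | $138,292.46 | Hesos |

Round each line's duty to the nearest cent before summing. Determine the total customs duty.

$89,441.18

Line 1 (05.64, Zorova, 1,506 units, $202,466.64):
Base rate for 05.64 is $0.92/unit.
Duty = 1,506 × $0.92 = $1,385.52.
Line 2 (92.43, Hesos, 793 units, $95,897.49):
Base rate for 92.43 is 3% + $1.00/unit.
92.43 has an FTA preferential rate, but origin Hesos is not Belland; base rate stands.
Additional duty on 92.43 from Hesos: +23.3%. Applied ad valorem rate: 3% + 23.3% = 26.3%.
Duty = $95,897.49 × 26.3% + 793 × $1.00 = $26,014.04.
Line 3 (07.84, Hesos, 1,438 liters, $138,292.46):
Base rate for 07.84 is 8.5% + $3.33/liter.
Additional duty on 07.84 from Hesos: +32.9%. Applied ad valorem rate: 8.5% + 32.9% = 41.4%.
Duty = $138,292.46 × 41.4% + 1,438 × $3.33 = $62,041.62.
Total = $1,385.52 + $26,014.04 + $62,041.62 = $89,441.18.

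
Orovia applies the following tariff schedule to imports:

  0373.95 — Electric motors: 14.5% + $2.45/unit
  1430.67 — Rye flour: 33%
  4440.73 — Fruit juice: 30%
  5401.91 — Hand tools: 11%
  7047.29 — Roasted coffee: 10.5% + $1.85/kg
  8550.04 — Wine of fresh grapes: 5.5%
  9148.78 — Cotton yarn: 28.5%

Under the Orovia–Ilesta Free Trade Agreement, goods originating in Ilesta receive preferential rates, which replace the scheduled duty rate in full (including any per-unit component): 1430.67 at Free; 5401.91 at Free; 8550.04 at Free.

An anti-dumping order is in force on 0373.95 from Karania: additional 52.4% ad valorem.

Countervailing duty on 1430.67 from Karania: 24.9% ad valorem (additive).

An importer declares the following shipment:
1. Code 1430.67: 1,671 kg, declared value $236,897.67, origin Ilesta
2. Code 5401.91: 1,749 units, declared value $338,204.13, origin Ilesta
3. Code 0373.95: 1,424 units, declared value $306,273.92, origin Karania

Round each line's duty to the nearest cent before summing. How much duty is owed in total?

Line 1 (1430.67, Ilesta, 1,671 kg, $236,897.67):
Base rate for 1430.67 is 33%.
Origin Ilesta qualifies under the Orovia–Ilesta agreement and 1430.67 is covered: preferential rate Free applies instead.
The additional-duty order on 1430.67 targets Karania, not Ilesta; it does not apply.
Duty = $236,897.67 × 0% = $0.00.
Line 2 (5401.91, Ilesta, 1,749 units, $338,204.13):
Base rate for 5401.91 is 11%.
Origin Ilesta qualifies under the Orovia–Ilesta agreement and 5401.91 is covered: preferential rate Free applies instead.
Duty = $338,204.13 × 0% = $0.00.
Line 3 (0373.95, Karania, 1,424 units, $306,273.92):
Base rate for 0373.95 is 14.5% + $2.45/unit.
Additional duty on 0373.95 from Karania: +52.4%. Applied ad valorem rate: 14.5% + 52.4% = 66.9%.
Duty = $306,273.92 × 66.9% + 1,424 × $2.45 = $208,386.05.
Total = $0.00 + $0.00 + $208,386.05 = $208,386.05.

$208,386.05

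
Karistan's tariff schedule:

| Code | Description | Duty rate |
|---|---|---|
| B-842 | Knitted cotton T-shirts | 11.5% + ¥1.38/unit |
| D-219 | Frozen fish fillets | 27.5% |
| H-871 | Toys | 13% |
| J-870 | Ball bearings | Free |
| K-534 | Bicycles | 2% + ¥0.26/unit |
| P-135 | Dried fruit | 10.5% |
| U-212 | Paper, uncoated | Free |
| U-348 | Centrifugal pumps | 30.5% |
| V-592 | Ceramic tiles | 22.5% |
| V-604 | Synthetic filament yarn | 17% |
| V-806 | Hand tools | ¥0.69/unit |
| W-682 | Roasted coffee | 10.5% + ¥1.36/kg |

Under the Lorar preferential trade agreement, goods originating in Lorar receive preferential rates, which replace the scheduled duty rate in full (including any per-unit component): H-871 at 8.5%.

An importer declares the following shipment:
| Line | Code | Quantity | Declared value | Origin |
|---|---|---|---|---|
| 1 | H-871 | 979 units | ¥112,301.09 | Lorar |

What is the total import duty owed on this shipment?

¥9,545.59

Line 1 (H-871, Lorar, 979 units, ¥112,301.09):
Base rate for H-871 is 13%.
Origin Lorar qualifies under the Karistan–Lorar agreement and H-871 is covered: preferential rate 8.5% applies instead.
Duty = ¥112,301.09 × 8.5% = ¥9,545.59.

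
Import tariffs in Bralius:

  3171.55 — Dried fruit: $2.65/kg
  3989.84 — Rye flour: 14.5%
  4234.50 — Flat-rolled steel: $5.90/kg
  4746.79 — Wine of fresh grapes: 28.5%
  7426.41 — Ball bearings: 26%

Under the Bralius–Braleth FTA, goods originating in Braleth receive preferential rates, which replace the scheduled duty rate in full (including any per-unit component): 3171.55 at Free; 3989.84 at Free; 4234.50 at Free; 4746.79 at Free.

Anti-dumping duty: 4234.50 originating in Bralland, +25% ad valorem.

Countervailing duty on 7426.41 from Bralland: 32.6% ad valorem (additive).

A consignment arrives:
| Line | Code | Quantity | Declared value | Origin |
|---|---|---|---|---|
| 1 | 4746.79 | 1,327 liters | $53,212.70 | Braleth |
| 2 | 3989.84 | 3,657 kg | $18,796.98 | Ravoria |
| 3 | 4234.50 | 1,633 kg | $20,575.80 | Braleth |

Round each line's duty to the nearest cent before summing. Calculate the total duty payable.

$2,725.56

Line 1 (4746.79, Braleth, 1,327 liters, $53,212.70):
Base rate for 4746.79 is 28.5%.
Origin Braleth qualifies under the Bralius–Braleth agreement and 4746.79 is covered: preferential rate Free applies instead.
Duty = $53,212.70 × 0% = $0.00.
Line 2 (3989.84, Ravoria, 3,657 kg, $18,796.98):
Base rate for 3989.84 is 14.5%.
3989.84 has an FTA preferential rate, but origin Ravoria is not Braleth; base rate stands.
Duty = $18,796.98 × 14.5% = $2,725.56.
Line 3 (4234.50, Braleth, 1,633 kg, $20,575.80):
Base rate for 4234.50 is $5.90/kg.
Origin Braleth qualifies under the Bralius–Braleth agreement and 4234.50 is covered: preferential rate Free applies instead.
The additional-duty order on 4234.50 targets Bralland, not Braleth; it does not apply.
Duty = $20,575.80 × 0% = $0.00.
Total = $0.00 + $2,725.56 + $0.00 = $2,725.56.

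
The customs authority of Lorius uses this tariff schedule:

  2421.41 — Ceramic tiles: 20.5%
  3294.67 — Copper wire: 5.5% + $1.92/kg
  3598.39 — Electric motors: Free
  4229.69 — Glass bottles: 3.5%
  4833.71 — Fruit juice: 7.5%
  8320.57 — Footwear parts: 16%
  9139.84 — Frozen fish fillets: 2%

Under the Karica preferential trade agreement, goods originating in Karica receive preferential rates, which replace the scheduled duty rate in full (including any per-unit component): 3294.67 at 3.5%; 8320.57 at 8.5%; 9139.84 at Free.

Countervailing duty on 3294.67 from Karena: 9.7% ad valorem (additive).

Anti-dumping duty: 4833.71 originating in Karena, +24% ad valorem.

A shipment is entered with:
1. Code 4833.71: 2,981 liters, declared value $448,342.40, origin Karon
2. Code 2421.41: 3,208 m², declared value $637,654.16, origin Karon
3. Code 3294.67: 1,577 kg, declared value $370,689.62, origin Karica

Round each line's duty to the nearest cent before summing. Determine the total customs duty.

$177,318.92

Line 1 (4833.71, Karon, 2,981 liters, $448,342.40):
Base rate for 4833.71 is 7.5%.
The additional-duty order on 4833.71 targets Karena, not Karon; it does not apply.
Duty = $448,342.40 × 7.5% = $33,625.68.
Line 2 (2421.41, Karon, 3,208 m², $637,654.16):
Base rate for 2421.41 is 20.5%.
Duty = $637,654.16 × 20.5% = $130,719.10.
Line 3 (3294.67, Karica, 1,577 kg, $370,689.62):
Base rate for 3294.67 is 5.5% + $1.92/kg.
Origin Karica qualifies under the Lorius–Karica agreement and 3294.67 is covered: preferential rate 3.5% applies instead.
The additional-duty order on 3294.67 targets Karena, not Karica; it does not apply.
Duty = $370,689.62 × 3.5% = $12,974.14.
Total = $33,625.68 + $130,719.10 + $12,974.14 = $177,318.92.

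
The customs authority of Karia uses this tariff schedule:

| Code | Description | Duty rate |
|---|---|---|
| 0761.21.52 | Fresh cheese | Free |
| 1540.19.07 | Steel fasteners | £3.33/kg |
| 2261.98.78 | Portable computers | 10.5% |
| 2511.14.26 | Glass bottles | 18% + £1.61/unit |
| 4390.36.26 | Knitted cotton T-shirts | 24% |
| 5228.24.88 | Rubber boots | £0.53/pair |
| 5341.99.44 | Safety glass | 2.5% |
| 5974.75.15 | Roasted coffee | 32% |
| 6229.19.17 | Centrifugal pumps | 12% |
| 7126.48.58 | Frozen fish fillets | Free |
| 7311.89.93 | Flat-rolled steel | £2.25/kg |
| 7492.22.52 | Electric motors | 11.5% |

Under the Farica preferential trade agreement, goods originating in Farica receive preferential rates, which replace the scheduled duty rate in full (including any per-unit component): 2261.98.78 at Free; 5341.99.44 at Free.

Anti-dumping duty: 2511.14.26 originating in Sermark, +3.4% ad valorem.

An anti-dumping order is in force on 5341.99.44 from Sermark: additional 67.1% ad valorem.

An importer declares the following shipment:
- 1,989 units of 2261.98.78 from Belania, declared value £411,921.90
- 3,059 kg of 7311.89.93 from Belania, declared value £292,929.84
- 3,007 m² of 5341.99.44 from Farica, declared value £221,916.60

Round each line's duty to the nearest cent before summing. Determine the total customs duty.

£50,134.55

Line 1 (2261.98.78, Belania, 1,989 units, £411,921.90):
Base rate for 2261.98.78 is 10.5%.
2261.98.78 has an FTA preferential rate, but origin Belania is not Farica; base rate stands.
Duty = £411,921.90 × 10.5% = £43,251.80.
Line 2 (7311.89.93, Belania, 3,059 kg, £292,929.84):
Base rate for 7311.89.93 is £2.25/kg.
Duty = 3,059 × £2.25 = £6,882.75.
Line 3 (5341.99.44, Farica, 3,007 m², £221,916.60):
Base rate for 5341.99.44 is 2.5%.
Origin Farica qualifies under the Karia–Farica agreement and 5341.99.44 is covered: preferential rate Free applies instead.
The additional-duty order on 5341.99.44 targets Sermark, not Farica; it does not apply.
Duty = £221,916.60 × 0% = £0.00.
Total = £43,251.80 + £6,882.75 + £0.00 = £50,134.55.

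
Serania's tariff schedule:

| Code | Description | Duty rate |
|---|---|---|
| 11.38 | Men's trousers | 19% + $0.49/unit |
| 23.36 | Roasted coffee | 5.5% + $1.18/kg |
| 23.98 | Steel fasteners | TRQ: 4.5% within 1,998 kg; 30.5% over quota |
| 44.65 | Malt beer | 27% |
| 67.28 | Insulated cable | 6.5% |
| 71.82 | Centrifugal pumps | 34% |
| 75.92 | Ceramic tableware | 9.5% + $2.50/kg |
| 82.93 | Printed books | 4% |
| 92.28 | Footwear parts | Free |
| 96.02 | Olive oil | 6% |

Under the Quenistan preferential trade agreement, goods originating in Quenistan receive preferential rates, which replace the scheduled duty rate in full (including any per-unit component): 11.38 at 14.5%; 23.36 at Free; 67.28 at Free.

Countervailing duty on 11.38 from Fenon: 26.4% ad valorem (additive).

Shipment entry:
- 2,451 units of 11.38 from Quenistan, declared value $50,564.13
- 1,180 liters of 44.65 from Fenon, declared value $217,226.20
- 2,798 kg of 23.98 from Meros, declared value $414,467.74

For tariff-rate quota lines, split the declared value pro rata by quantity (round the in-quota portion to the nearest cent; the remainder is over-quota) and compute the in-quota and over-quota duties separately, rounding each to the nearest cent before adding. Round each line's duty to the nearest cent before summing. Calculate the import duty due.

$115,444.96

Line 1 (11.38, Quenistan, 2,451 units, $50,564.13):
Base rate for 11.38 is 19% + $0.49/unit.
Origin Quenistan qualifies under the Serania–Quenistan agreement and 11.38 is covered: preferential rate 14.5% applies instead.
The additional-duty order on 11.38 targets Fenon, not Quenistan; it does not apply.
Duty = $50,564.13 × 14.5% = $7,331.80.
Line 2 (44.65, Fenon, 1,180 liters, $217,226.20):
Base rate for 44.65 is 27%.
Duty = $217,226.20 × 27% = $58,651.07.
Line 3 (23.98, Meros, 2,798 kg, $414,467.74):
Code 23.98 is under a tariff-rate quota (threshold 1,998 kg). In-quota: 1,998 kg at 4.5%; over-quota: 800 kg at 30.5%.
Pro-rata value split: in-quota = $414,467.74 × 1,998/2,798 = $295,963.74; over-quota = $414,467.74 − $295,963.74 = $118,504.00.
In-quota duty = $295,963.74 × 4.5% = $13,318.37. Over-quota duty = $118,504.00 × 30.5% = $36,143.72.
Line duty = $13,318.37 + $36,143.72 = $49,462.09.
Total = $7,331.80 + $58,651.07 + $49,462.09 = $115,444.96.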